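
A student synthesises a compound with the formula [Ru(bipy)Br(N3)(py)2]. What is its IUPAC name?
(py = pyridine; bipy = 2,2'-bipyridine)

There is no counter-ion, so the complex is neutral overall.
Ligand charges: 2×pyridine (neutral), 1×2,2'-bipyridine (neutral), 1×bromo (-1 each), 1×azido (-1 each); total -2. So Ru + (-2) = 0, giving Ru = +2.
Ligands are named alphabetically: azido before bipyridine before bromo before pyridine.

azido(2,2'-bipyridine)bromobis(pyridine)ruthenium(II)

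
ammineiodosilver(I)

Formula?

Ligands: 1 ammine (NH3, neutral), 1 iodo (I, -1). Ligand charge sum = -1.
With Ag in oxidation state +1, the complex ion is [Ag...].

[AgI(NH3)]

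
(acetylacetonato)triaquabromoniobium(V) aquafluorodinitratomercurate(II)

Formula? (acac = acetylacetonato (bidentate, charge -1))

Cation [Nb…]: ligand charges -2, Nb(V) ⇒ ion charge 3+.
Anion [Hg…]: ligand charges -3, Hg(II) ⇒ ion charge 1−.
One 3+ cation requires 3 of the 1− anion.

[Nb(acac)Br(H2O)3][HgF(H2O)(NO3)2]3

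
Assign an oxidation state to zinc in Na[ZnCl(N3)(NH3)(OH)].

+2

1 sodium outside the brackets (+1 each) → the complex ion is 1−.
Ligand charges: 1×OH = -1; 1×N3 = -1; 1×NH3 neutral; 1×Cl = -1; sum -3.
Zn + (-3) = 1− ⇒ Zn is +2.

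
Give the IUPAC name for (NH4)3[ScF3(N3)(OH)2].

The 3 ammonium counter-ions carry a total charge of +3, so each complex ion is 3−.
Ligand charges: 1×azido (-1 each), 2×hydroxo (-1 each), 3×fluoro (-1 each); total -6. So Sc + (-6) = 3−, giving Sc = +3.
Ligands are named alphabetically: azido before fluoro before hydroxo.
The complex ion is anionic, so scandium takes the -ate form scandate(III).

ammonium azidotrifluorodihydroxoscandate(III)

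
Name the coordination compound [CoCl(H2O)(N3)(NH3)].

ammineaquaazidochlorocobalt(II)

There is no counter-ion, so the complex is neutral overall.
Ligand charges: 1×ammine (neutral), 1×aqua (neutral), 1×azido (-1 each), 1×chloro (-1 each); total -2. So Co + (-2) = 0, giving Co = +2.
Ligands are named alphabetically: ammine before aqua before azido before chloro.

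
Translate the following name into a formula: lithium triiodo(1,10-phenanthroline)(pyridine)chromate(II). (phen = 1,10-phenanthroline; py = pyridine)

Li[CrI3(phen)(py)]

Ligands: 3 iodo (I, -1), 1 1,10-phenanthroline (phen, neutral), 1 pyridine (py, neutral). Ligand charge sum = -3.
With Cr in oxidation state +2, the complex ion is [Cr...]^1−.
Charge balance with lithium (+1) requires 1 complex ion per 1 lithium.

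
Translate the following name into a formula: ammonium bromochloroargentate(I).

Ligands: 1 bromo (Br, -1), 1 chloro (Cl, -1). Ligand charge sum = -2.
Charge balance with ammonium (+1) requires 1 complex ion per 1 ammonium.

NH4[AgBrCl]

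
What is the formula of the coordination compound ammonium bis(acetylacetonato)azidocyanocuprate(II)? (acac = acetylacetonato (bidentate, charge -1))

Ligands: 2 acetylacetonato (acac, -1), 1 azido (N3, -1), 1 cyano (CN, -1). Ligand charge sum = -4.
With Cu in oxidation state +2, the complex ion is [Cu...]^2−.
Charge balance with ammonium (+1) requires 1 complex ion per 2 ammonium.

(NH4)2[Cu(acac)2(CN)(N3)]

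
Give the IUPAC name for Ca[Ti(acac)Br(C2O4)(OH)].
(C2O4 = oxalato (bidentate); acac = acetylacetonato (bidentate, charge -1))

The 1 calcium counter-ion carries a total charge of +2, so each complex ion is 2−.
Ligand charges: 1×bromo (-1 each), 1×hydroxo (-1 each), 1×oxalato (-2 each), 1×acetylacetonato (-1 each); total -5. So Ti + (-5) = 2−, giving Ti = +3.
Ligands are named alphabetically: acetylacetonato before bromo before hydroxo before oxalato.
The complex ion is anionic, so titanium takes the -ate form titanate(III).

calcium (acetylacetonato)bromohydroxooxalatotitanate(III)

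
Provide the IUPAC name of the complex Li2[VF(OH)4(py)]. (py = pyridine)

The 2 lithium counter-ions carry a total charge of +2, so each complex ion is 2−.
Ligand charges: 4×hydroxo (-1 each), 1×pyridine (neutral), 1×fluoro (-1 each); total -5. So V + (-5) = 2−, giving V = +3.
Ligands are named alphabetically: fluoro before hydroxo before pyridine.
The complex ion is anionic, so vanadium takes the -ate form vanadate(III).

lithium fluorotetrahydroxo(pyridine)vanadate(III)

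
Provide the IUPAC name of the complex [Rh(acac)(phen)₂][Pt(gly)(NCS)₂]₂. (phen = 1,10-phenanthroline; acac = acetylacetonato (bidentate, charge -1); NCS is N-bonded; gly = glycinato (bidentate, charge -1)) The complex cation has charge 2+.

(acetylacetonato)bis(1,10-phenanthroline)rhodium(III) (glycinato)diisothiocyanatoplatinate(II)

The complex cation is given as 2+; its ligand charges sum to -1, so Rh = +3.
With 2 anions per cation, each anion must be 2/2 = 1−.
Anion: ligand charges sum to -3; for the ion to be 1−, Pt = +2.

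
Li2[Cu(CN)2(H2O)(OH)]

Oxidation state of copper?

+1

2 lithium outside the brackets (+1 each) → the complex ion is 2−.
Ligand charges: 1×OH = -1; 1×H2O neutral; 2×CN = -2; sum -3.
Cu + (-3) = 2− ⇒ Cu is +1.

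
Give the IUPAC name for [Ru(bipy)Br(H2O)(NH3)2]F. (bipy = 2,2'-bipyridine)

diammineaqua(2,2'-bipyridine)bromoruthenium(II) fluoride

The 1 fluoride counter-ion carries a total charge of -1, so each complex ion is 1+.
Ligand charges: 1×bromo (-1 each), 2×ammine (neutral), 1×2,2'-bipyridine (neutral), 1×aqua (neutral); total -1. So Ru + (-1) = 1+, giving Ru = +2.
Ligands are named alphabetically: ammine before aqua before bipyridine before bromo.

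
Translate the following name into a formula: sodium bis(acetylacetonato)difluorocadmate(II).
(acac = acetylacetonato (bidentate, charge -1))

Ligands: 2 acetylacetonato (acac, -1), 2 fluoro (F, -1). Ligand charge sum = -4.
With Cd in oxidation state +2, the complex ion is [Cd...]^2−.
Charge balance with sodium (+1) requires 1 complex ion per 2 sodium.

Na2[Cd(acac)2F2]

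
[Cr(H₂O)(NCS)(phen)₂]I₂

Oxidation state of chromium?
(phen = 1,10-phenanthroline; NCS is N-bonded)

+3

2 iodide outside the brackets (-1 each) → the complex ion is 2+.
Ligand charges: 2×phen neutral; 1×H2O neutral; 1×NCS = -1; sum -1.
Cr + (-1) = 2+ ⇒ Cr is +3.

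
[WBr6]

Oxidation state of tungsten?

No counter-ion: the bracketed complex is neutral.
Ligand charges: 6×Br = -6; sum -6.
W + (-6) = 0 ⇒ W is +6.

+6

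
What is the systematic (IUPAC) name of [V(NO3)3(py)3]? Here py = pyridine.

There is no counter-ion, so the complex is neutral overall.
Ligand charges: 3×pyridine (neutral), 3×nitrato (-1 each); total -3. So V + (-3) = 0, giving V = +3.
Ligands are named alphabetically: nitrato before pyridine.

trinitratotris(pyridine)vanadium(III)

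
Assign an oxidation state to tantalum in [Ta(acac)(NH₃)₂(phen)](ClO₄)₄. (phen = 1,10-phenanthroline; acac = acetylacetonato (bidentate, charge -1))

4 perchlorate outside the brackets (-1 each) → the complex ion is 4+.
Ligand charges: 2×NH3 neutral; 1×phen neutral; 1×acac = -1; sum -1.
Ta + (-1) = 4+ ⇒ Ta is +5.

+5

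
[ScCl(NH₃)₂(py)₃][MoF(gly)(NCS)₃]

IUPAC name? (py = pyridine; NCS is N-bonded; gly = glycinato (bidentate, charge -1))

diamminechlorotris(pyridine)scandium(III) fluoro(glycinato)triisothiocyanatomolybdate(III)

Both ions are complex: the cation is named first with the plain metal name, the anion second with the -ate form; each ion's ligands are alphabetised independently.
Scandium is always +3 in its complexes; the cation's ligand charges sum to -1, so the complex cation is 2+.
A 1:1 salt means the anion carries the equal and opposite charge, 2−.
Anion: ligand charges sum to -5; for the ion to be 2−, Mo = +3.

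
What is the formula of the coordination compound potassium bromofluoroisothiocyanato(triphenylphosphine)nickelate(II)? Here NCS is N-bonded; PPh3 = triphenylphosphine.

K[NiBrF(NCS)(PPh3)]

Ligands: 1 isothiocyanato (NCS, -1), 1 triphenylphosphine (PPh3, neutral), 1 bromo (Br, -1), 1 fluoro (F, -1). Ligand charge sum = -3.
With Ni in oxidation state +2, the complex ion is [Ni...]^1−.
Charge balance with potassium (+1) requires 1 complex ion per 1 potassium.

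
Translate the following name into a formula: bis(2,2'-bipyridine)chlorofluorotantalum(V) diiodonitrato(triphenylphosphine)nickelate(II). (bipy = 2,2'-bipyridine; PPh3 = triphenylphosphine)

Cation [Ta…]: ligand charges -2, Ta(V) ⇒ ion charge 3+.
Anion [Ni…]: ligand charges -3, Ni(II) ⇒ ion charge 1−.
One 3+ cation requires 3 of the 1− anion.

[Ta(bipy)2ClF][NiI2(NO3)(PPh3)]3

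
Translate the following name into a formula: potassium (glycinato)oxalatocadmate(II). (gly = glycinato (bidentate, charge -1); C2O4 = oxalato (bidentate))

K[Cd(C2O4)(gly)]

Ligands: 1 glycinato (gly, -1), 1 oxalato (C2O4, -2). Ligand charge sum = -3.
With Cd in oxidation state +2, the complex ion is [Cd...]^1−.
Charge balance with potassium (+1) requires 1 complex ion per 1 potassium.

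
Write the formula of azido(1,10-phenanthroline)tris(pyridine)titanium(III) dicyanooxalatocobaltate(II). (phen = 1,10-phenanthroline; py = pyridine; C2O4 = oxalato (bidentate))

[Ti(N3)(phen)(py)3][Co(C2O4)(CN)2]

Cation [Ti…]: ligand charges -1, Ti(III) ⇒ ion charge 2+.
Anion [Co…]: ligand charges -4, Co(II) ⇒ ion charge 2−.
One 2+ cation balances one 2− anion.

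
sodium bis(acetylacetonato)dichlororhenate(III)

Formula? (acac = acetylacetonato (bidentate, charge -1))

Ligands: 2 chloro (Cl, -1), 2 acetylacetonato (acac, -1). Ligand charge sum = -4.
Charge balance with sodium (+1) requires 1 complex ion per 1 sodium.

Na[Re(acac)2Cl2]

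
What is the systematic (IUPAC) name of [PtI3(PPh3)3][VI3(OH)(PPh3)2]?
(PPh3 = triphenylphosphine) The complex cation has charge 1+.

triiodotris(triphenylphosphine)platinum(IV) hydroxotriiodobis(triphenylphosphine)vanadate(III)

The complex cation is given as 1+; its ligand charges sum to -3, so Pt = +4.
A 1:1 salt means the anion carries the equal and opposite charge, 1−.
Anion: ligand charges sum to -4; for the ion to be 1−, V = +3.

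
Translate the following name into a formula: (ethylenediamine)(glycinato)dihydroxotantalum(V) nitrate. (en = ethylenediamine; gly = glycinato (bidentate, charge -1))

Ligands: 2 hydroxo (OH, -1), 1 ethylenediamine (en, neutral), 1 glycinato (gly, -1). Ligand charge sum = -3.
With Ta in oxidation state +5, the complex ion is [Ta...]^2+.
Charge balance with nitrate (-1) requires 1 complex ion per 2 nitrate.

[Ta(en)(gly)(OH)2](NO3)2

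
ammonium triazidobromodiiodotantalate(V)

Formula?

Ligands: 2 iodo (I, -1), 3 azido (N3, -1), 1 bromo (Br, -1). Ligand charge sum = -6.
With Ta in oxidation state +5, the complex ion is [Ta...]^1−.
Charge balance with ammonium (+1) requires 1 complex ion per 1 ammonium.

NH4[TaBrI2(N3)3]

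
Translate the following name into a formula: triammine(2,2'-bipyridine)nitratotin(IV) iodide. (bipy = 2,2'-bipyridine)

Ligands: 1 nitrato (NO3, -1), 3 ammine (NH3, neutral), 1 2,2'-bipyridine (bipy, neutral). Ligand charge sum = -1.
With Sn in oxidation state +4, the complex ion is [Sn...]^3+.
Charge balance with iodide (-1) requires 1 complex ion per 3 iodide.

[Sn(bipy)(NH3)3(NO3)]I3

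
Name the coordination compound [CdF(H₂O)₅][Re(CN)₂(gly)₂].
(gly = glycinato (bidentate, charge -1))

pentaaquafluorocadmium(II) dicyanobis(glycinato)rhenate(III)

Both ions are complex: the cation is named first with the plain metal name, the anion second with the -ate form; each ion's ligands are alphabetised independently.
Cadmium is always +2 in its complexes; the cation's ligand charges sum to -1, so the complex cation is 1+.
A 1:1 salt means the anion carries the equal and opposite charge, 1−.
Anion: ligand charges sum to -4; for the ion to be 1−, Re = +3.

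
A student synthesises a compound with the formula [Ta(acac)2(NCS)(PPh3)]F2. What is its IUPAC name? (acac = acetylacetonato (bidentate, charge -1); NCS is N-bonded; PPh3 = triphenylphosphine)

The 2 fluoride counter-ions carry a total charge of -2, so each complex ion is 2+.
Ligand charges: 2×acetylacetonato (-1 each), 1×isothiocyanato (-1 each), 1×triphenylphosphine (neutral); total -3. So Ta + (-3) = 2+, giving Ta = +5.
Ligands are named alphabetically: acetylacetonato before isothiocyanato before triphenylphosphine.

bis(acetylacetonato)isothiocyanato(triphenylphosphine)tantalum(V) fluoride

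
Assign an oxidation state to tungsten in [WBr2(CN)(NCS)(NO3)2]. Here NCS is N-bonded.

No counter-ion: the bracketed complex is neutral.
Ligand charges: 1×NCS = -1; 1×CN = -1; 2×Br = -2; 2×NO3 = -2; sum -6.
W + (-6) = 0 ⇒ W is +6.

+6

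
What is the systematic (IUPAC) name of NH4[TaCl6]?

The 1 ammonium counter-ion carries a total charge of +1, so each complex ion is 1−.
Ligand charges: 6×chloro (-1 each); total -6. So Ta + (-6) = 1−, giving Ta = +5.
The complex ion is anionic, so tantalum takes the -ate form tantalate(V).

ammonium hexachlorotantalate(V)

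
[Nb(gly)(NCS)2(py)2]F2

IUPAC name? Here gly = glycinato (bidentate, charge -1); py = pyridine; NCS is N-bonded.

The 2 fluoride counter-ions carry a total charge of -2, so each complex ion is 2+.
Ligand charges: 1×glycinato (-1 each), 2×pyridine (neutral), 2×isothiocyanato (-1 each); total -3. So Nb + (-3) = 2+, giving Nb = +5.
Ligands are named alphabetically: glycinato before isothiocyanato before pyridine.

(glycinato)diisothiocyanatobis(pyridine)niobium(V) fluoride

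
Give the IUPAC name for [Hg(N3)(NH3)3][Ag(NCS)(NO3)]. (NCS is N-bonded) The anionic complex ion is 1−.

triammineazidomercury(II) isothiocyanatonitratoargentate(I)

The complex anion is given as 1−; its ligand charges sum to -2, so Ag = +1.
A 1:1 salt means the cation carries the equal and opposite charge, 1+.
Cation: ligand charges sum to -1; for the ion to be 1+, Hg = +2.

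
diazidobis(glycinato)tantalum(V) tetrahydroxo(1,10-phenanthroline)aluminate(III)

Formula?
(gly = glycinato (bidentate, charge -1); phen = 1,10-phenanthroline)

[Ta(gly)2(N3)2][Al(OH)4(phen)]

Cation [Ta…]: ligand charges -4, Ta(V) ⇒ ion charge 1+.
Anion [Al…]: ligand charges -4, Al(III) ⇒ ion charge 1−.
One 1+ cation balances one 1− anion.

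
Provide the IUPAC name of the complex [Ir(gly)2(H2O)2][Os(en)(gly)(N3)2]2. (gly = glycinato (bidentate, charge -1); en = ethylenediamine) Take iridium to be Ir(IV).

Both ions are complex: the cation is named first with the plain metal name, the anion second with the -ate form; each ion's ligands are alphabetised independently.
Ir is given as +4; the cation's ligand charges sum to -2, so the complex cation is 2+.
With 2 anions per cation, each anion must be 2/2 = 1−.
Anion: ligand charges sum to -3; for the ion to be 1−, Os = +2.

diaquabis(glycinato)iridium(IV) diazido(ethylenediamine)(glycinato)osmate(II)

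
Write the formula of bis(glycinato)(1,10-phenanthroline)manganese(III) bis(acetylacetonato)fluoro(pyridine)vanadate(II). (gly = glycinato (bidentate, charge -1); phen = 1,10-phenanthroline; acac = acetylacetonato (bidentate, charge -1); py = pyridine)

Cation [Mn…]: ligand charges -2, Mn(III) ⇒ ion charge 1+.
Anion [V…]: ligand charges -3, V(II) ⇒ ion charge 1−.
One 1+ cation balances one 1− anion.

[Mn(gly)2(phen)][V(acac)2F(py)]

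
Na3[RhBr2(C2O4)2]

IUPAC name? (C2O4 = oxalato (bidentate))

The 3 sodium counter-ions carry a total charge of +3, so each complex ion is 3−.
Ligand charges: 2×oxalato (-2 each), 2×bromo (-1 each); total -6. So Rh + (-6) = 3−, giving Rh = +3.
The complex ion is anionic, so rhodium takes the -ate form rhodate(III).

sodium dibromodioxalatorhodate(III)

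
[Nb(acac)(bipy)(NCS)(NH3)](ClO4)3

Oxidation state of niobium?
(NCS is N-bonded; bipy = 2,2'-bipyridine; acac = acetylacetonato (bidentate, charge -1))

+5

3 perchlorate outside the brackets (-1 each) → the complex ion is 3+.
Ligand charges: 1×NCS = -1; 1×NH3 neutral; 1×bipy neutral; 1×acac = -1; sum -2.
Nb + (-2) = 3+ ⇒ Nb is +5.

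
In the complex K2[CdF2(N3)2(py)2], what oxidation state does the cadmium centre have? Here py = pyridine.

2 potassium outside the brackets (+1 each) → the complex ion is 2−.
Ligand charges: 2×N3 = -2; 2×py neutral; 2×F = -2; sum -4.
Cd + (-4) = 2− ⇒ Cd is +2.

+2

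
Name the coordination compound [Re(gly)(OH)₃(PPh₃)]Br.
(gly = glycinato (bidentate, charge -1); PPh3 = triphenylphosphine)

(glycinato)trihydroxo(triphenylphosphine)rhenium(V) bromide

The 1 bromide counter-ion carries a total charge of -1, so each complex ion is 1+.
Ligand charges: 3×hydroxo (-1 each), 1×glycinato (-1 each), 1×triphenylphosphine (neutral); total -4. So Re + (-4) = 1+, giving Re = +5.
Ligands are named alphabetically: glycinato before hydroxo before triphenylphosphine.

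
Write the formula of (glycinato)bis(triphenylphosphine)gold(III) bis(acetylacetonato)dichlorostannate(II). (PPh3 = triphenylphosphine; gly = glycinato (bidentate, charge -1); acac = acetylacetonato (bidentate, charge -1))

[Au(gly)(PPh3)2][Sn(acac)2Cl2]

Cation [Au…]: ligand charges -1, Au(III) ⇒ ion charge 2+.
Anion [Sn…]: ligand charges -4, Sn(II) ⇒ ion charge 2−.
One 2+ cation balances one 2− anion.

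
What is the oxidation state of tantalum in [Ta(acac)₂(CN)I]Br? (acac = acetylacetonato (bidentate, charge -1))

1 bromide outside the brackets (-1 each) → the complex ion is 1+.
Ligand charges: 1×I = -1; 1×CN = -1; 2×acac = -2; sum -4.
Ta + (-4) = 1+ ⇒ Ta is +5.

+5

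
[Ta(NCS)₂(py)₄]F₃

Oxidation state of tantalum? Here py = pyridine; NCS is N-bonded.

+5

3 fluoride outside the brackets (-1 each) → the complex ion is 3+.
Ligand charges: 4×py neutral; 2×NCS = -2; sum -2.
Ta + (-2) = 3+ ⇒ Ta is +5.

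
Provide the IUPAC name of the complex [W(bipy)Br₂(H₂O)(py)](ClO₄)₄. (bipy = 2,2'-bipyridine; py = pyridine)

The 4 perchlorate counter-ions carry a total charge of -4, so each complex ion is 4+.
Ligand charges: 1×2,2'-bipyridine (neutral), 1×pyridine (neutral), 1×aqua (neutral), 2×bromo (-1 each); total -2. So W + (-2) = 4+, giving W = +6.
Ligands are named alphabetically: aqua before bipyridine before bromo before pyridine.

aqua(2,2'-bipyridine)dibromo(pyridine)tungsten(VI) perchlorate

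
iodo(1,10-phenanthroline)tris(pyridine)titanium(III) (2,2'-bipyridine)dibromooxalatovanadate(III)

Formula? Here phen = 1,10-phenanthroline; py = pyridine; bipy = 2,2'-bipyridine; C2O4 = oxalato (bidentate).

[TiI(phen)(py)3][V(bipy)Br2(C2O4)]2

Cation [Ti…]: ligand charges -1, Ti(III) ⇒ ion charge 2+.
Anion [V…]: ligand charges -4, V(III) ⇒ ion charge 1−.
One 2+ cation requires 2 of the 1− anion.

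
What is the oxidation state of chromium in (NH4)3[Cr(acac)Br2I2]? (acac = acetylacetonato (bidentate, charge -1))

+2

3 ammonium outside the brackets (+1 each) → the complex ion is 3−.
Ligand charges: 2×Br = -2; 1×acac = -1; 2×I = -2; sum -5.
Cr + (-5) = 3− ⇒ Cr is +2.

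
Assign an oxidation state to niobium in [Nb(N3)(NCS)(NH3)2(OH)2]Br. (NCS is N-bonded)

+5

1 bromide outside the brackets (-1 each) → the complex ion is 1+.
Ligand charges: 1×NCS = -1; 1×N3 = -1; 2×NH3 neutral; 2×OH = -2; sum -4.
Nb + (-4) = 1+ ⇒ Nb is +5.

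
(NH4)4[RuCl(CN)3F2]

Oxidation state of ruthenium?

+2

4 ammonium outside the brackets (+1 each) → the complex ion is 4−.
Ligand charges: 3×CN = -3; 2×F = -2; 1×Cl = -1; sum -6.
Ru + (-6) = 4− ⇒ Ru is +2.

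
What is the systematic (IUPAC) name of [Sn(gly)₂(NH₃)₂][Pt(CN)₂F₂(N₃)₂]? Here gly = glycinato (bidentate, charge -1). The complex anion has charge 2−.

diamminebis(glycinato)tin(IV) diazidodicyanodifluoroplatinate(IV)

The complex anion is given as 2−; its ligand charges sum to -6, so Pt = +4.
A 1:1 salt means the cation carries the equal and opposite charge, 2+.
Cation: ligand charges sum to -2; for the ion to be 2+, Sn = +4.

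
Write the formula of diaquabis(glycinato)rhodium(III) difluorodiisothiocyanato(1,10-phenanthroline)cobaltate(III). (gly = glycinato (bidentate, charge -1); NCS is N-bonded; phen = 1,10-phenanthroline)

Cation [Rh…]: ligand charges -2, Rh(III) ⇒ ion charge 1+.
Anion [Co…]: ligand charges -4, Co(III) ⇒ ion charge 1−.
One 1+ cation balances one 1− anion.

[Rh(gly)2(H2O)2][CoF2(NCS)2(phen)]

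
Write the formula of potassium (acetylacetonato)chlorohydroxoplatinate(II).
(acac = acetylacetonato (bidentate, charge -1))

Ligands: 1 hydroxo (OH, -1), 1 acetylacetonato (acac, -1), 1 chloro (Cl, -1). Ligand charge sum = -3.
Charge balance with potassium (+1) requires 1 complex ion per 1 potassium.

K[Pt(acac)Cl(OH)]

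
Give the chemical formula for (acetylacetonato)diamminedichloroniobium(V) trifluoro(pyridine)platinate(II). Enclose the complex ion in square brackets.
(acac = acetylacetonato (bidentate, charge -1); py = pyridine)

Cation [Nb…]: ligand charges -3, Nb(V) ⇒ ion charge 2+.
Anion [Pt…]: ligand charges -3, Pt(II) ⇒ ion charge 1−.
One 2+ cation requires 2 of the 1− anion.

[Nb(acac)Cl2(NH3)2][PtF3(py)]2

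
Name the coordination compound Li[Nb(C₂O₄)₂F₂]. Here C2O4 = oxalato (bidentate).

The 1 lithium counter-ion carries a total charge of +1, so each complex ion is 1−.
Ligand charges: 2×oxalato (-2 each), 2×fluoro (-1 each); total -6. So Nb + (-6) = 1−, giving Nb = +5.
The complex ion is anionic, so niobium takes the -ate form niobate(V).

lithium difluorodioxalatoniobate(V)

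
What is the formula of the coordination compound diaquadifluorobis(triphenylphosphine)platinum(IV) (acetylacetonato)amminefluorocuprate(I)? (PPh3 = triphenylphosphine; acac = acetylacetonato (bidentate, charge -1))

[PtF2(H2O)2(PPh3)2][Cu(acac)F(NH3)]2

Cation [Pt…]: ligand charges -2, Pt(IV) ⇒ ion charge 2+.
Anion [Cu…]: ligand charges -2, Cu(I) ⇒ ion charge 1−.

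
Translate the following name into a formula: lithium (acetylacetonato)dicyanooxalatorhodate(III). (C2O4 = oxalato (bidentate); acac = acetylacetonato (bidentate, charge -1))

Ligands: 1 oxalato (C2O4, -2), 2 cyano (CN, -1), 1 acetylacetonato (acac, -1). Ligand charge sum = -5.
With Rh in oxidation state +3, the complex ion is [Rh...]^2−.
Charge balance with lithium (+1) requires 1 complex ion per 2 lithium.

Li2[Rh(acac)(C2O4)(CN)2]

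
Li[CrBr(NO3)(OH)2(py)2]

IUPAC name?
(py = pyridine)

The 1 lithium counter-ion carries a total charge of +1, so each complex ion is 1−.
Ligand charges: 1×nitrato (-1 each), 2×pyridine (neutral), 1×bromo (-1 each), 2×hydroxo (-1 each); total -4. So Cr + (-4) = 1−, giving Cr = +3.
The complex ion is anionic, so chromium takes the -ate form chromate(III).

lithium bromodihydroxonitratobis(pyridine)chromate(III)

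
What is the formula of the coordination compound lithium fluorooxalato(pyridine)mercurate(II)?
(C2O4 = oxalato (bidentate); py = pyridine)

Li[Hg(C2O4)F(py)]

Ligands: 1 oxalato (C2O4, -2), 1 fluoro (F, -1), 1 pyridine (py, neutral). Ligand charge sum = -3.
Charge balance with lithium (+1) requires 1 complex ion per 1 lithium.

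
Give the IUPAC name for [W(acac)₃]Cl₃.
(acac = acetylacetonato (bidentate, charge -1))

tris(acetylacetonato)tungsten(VI) chloride

The 3 chloride counter-ions carry a total charge of -3, so each complex ion is 3+.
Ligand charges: 3×acetylacetonato (-1 each); total -3. So W + (-3) = 3+, giving W = +6.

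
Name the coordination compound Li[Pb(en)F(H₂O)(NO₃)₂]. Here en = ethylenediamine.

lithium aqua(ethylenediamine)fluorodinitratoplumbate(II)

The 1 lithium counter-ion carries a total charge of +1, so each complex ion is 1−.
Ligand charges: 1×fluoro (-1 each), 1×aqua (neutral), 1×ethylenediamine (neutral), 2×nitrato (-1 each); total -3. So Pb + (-3) = 1−, giving Pb = +2.
Ligands are named alphabetically: aqua before ethylenediamine before fluoro before nitrato.
The complex ion is anionic, so lead takes the -ate form plumbate(II).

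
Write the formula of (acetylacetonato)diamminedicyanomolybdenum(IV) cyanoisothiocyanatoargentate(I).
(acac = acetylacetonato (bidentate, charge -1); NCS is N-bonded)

Cation [Mo…]: ligand charges -3, Mo(IV) ⇒ ion charge 1+.
Anion [Ag…]: ligand charges -2, Ag(I) ⇒ ion charge 1−.

[Mo(acac)(CN)2(NH3)2][Ag(CN)(NCS)]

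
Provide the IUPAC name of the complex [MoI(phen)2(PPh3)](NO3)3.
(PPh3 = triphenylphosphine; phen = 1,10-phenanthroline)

iodobis(1,10-phenanthroline)(triphenylphosphine)molybdenum(IV) nitrate

The 3 nitrate counter-ions carry a total charge of -3, so each complex ion is 3+.
Ligand charges: 1×triphenylphosphine (neutral), 1×iodo (-1 each), 2×1,10-phenanthroline (neutral); total -1. So Mo + (-1) = 3+, giving Mo = +4.
Ligands are named alphabetically: iodo before phenanthroline before triphenylphosphine.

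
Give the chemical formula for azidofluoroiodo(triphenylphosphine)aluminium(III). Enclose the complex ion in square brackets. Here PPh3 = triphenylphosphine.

Ligands: 1 triphenylphosphine (PPh3, neutral), 1 azido (N3, -1), 1 fluoro (F, -1), 1 iodo (I, -1). Ligand charge sum = -3.
With Al in oxidation state +3, the complex ion is [Al...].

[AlFI(N3)(PPh3)]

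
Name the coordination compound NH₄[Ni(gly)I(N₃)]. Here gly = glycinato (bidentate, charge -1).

ammonium azido(glycinato)iodonickelate(II)

The 1 ammonium counter-ion carries a total charge of +1, so each complex ion is 1−.
Ligand charges: 1×iodo (-1 each), 1×azido (-1 each), 1×glycinato (-1 each); total -3. So Ni + (-3) = 1−, giving Ni = +2.
Ligands are named alphabetically: azido before glycinato before iodo.
The complex ion is anionic, so nickel takes the -ate form nickelate(II).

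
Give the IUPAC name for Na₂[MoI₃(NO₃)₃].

The 2 sodium counter-ions carry a total charge of +2, so each complex ion is 2−.
Ligand charges: 3×nitrato (-1 each), 3×iodo (-1 each); total -6. So Mo + (-6) = 2−, giving Mo = +4.
The complex ion is anionic, so molybdenum takes the -ate form molybdate(IV).

sodium triiodotrinitratomolybdate(IV)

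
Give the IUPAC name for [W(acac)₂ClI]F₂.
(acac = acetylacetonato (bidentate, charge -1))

The 2 fluoride counter-ions carry a total charge of -2, so each complex ion is 2+.
Ligand charges: 1×chloro (-1 each), 1×iodo (-1 each), 2×acetylacetonato (-1 each); total -4. So W + (-4) = 2+, giving W = +6.
Ligands are named alphabetically: acetylacetonato before chloro before iodo.

bis(acetylacetonato)chloroiodotungsten(VI) fluoride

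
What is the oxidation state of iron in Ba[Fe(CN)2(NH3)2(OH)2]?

1 barium outside the brackets (+2 each) → the complex ion is 2−.
Ligand charges: 2×OH = -2; 2×CN = -2; 2×NH3 neutral; sum -4.
Fe + (-4) = 2− ⇒ Fe is +2.

+2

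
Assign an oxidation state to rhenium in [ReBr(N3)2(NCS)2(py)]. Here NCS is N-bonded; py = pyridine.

+5

No counter-ion: the bracketed complex is neutral.
Ligand charges: 2×N3 = -2; 2×NCS = -2; 1×Br = -1; 1×py neutral; sum -5.
Re + (-5) = 0 ⇒ Re is +5.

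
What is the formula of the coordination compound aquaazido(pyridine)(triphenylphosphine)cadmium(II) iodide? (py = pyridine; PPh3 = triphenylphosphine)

Ligands: 1 azido (N3, -1), 1 pyridine (py, neutral), 1 triphenylphosphine (PPh3, neutral), 1 aqua (H2O, neutral). Ligand charge sum = -1.
With Cd in oxidation state +2, the complex ion is [Cd...]^1+.
Charge balance with iodide (-1) requires 1 complex ion per 1 iodide.

[Cd(H2O)(N3)(PPh3)(py)]I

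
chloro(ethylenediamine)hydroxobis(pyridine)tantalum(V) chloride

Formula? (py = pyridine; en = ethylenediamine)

Ligands: 1 chloro (Cl, -1), 2 pyridine (py, neutral), 1 ethylenediamine (en, neutral), 1 hydroxo (OH, -1). Ligand charge sum = -2.
With Ta in oxidation state +5, the complex ion is [Ta...]^3+.
Charge balance with chloride (-1) requires 1 complex ion per 3 chloride.

[TaCl(en)(OH)(py)2]Cl3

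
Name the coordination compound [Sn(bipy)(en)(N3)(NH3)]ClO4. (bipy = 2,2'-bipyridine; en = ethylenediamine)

The 1 perchlorate counter-ion carries a total charge of -1, so each complex ion is 1+.
Ligand charges: 1×azido (-1 each), 1×2,2'-bipyridine (neutral), 1×ammine (neutral), 1×ethylenediamine (neutral); total -1. So Sn + (-1) = 1+, giving Sn = +2.
Ligands are named alphabetically: ammine before azido before bipyridine before ethylenediamine.

ammineazido(2,2'-bipyridine)(ethylenediamine)tin(II) perchlorate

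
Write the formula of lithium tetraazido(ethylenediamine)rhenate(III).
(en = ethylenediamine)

Ligands: 4 azido (N3, -1), 1 ethylenediamine (en, neutral). Ligand charge sum = -4.
Charge balance with lithium (+1) requires 1 complex ion per 1 lithium.

Li[Re(en)(N3)4]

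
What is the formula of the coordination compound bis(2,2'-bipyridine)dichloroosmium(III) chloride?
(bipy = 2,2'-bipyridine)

[Os(bipy)2Cl2]Cl

Ligands: 2 2,2'-bipyridine (bipy, neutral), 2 chloro (Cl, -1). Ligand charge sum = -2.
Charge balance with chloride (-1) requires 1 complex ion per 1 chloride.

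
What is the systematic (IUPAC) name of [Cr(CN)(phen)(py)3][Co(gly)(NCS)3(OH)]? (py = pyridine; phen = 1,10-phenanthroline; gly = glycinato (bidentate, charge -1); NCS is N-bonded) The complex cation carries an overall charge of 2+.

cyano(1,10-phenanthroline)tris(pyridine)chromium(III) (glycinato)hydroxotriisothiocyanatocobaltate(III)

Both ions are complex: the cation is named first with the plain metal name, the anion second with the -ate form; each ion's ligands are alphabetised independently.
The complex cation is given as 2+; its ligand charges sum to -1, so Cr = +3.
A 1:1 salt means the anion carries the equal and opposite charge, 2−.
Anion: ligand charges sum to -5; for the ion to be 2−, Co = +3.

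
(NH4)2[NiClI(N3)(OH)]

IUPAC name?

The 2 ammonium counter-ions carry a total charge of +2, so each complex ion is 2−.
Ligand charges: 1×iodo (-1 each), 1×azido (-1 each), 1×chloro (-1 each), 1×hydroxo (-1 each); total -4. So Ni + (-4) = 2−, giving Ni = +2.
Ligands are named alphabetically: azido before chloro before hydroxo before iodo.
The complex ion is anionic, so nickel takes the -ate form nickelate(II).

ammonium azidochlorohydroxoiodonickelate(II)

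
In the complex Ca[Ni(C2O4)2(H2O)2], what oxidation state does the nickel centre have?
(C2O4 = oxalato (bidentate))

1 calcium outside the brackets (+2 each) → the complex ion is 2−.
Ligand charges: 2×H2O neutral; 2×C2O4 = -4; sum -4.
Ni + (-4) = 2− ⇒ Ni is +2.

+2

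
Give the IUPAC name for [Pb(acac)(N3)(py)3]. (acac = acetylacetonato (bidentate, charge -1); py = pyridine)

(acetylacetonato)azidotris(pyridine)lead(II)

There is no counter-ion, so the complex is neutral overall.
Ligand charges: 1×acetylacetonato (-1 each), 1×azido (-1 each), 3×pyridine (neutral); total -2. So Pb + (-2) = 0, giving Pb = +2.
Ligands are named alphabetically: acetylacetonato before azido before pyridine.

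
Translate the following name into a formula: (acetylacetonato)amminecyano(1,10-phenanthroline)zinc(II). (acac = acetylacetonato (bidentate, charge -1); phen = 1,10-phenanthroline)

[Zn(acac)(CN)(NH3)(phen)]

Ligands: 1 ammine (NH3, neutral), 1 acetylacetonato (acac, -1), 1 cyano (CN, -1), 1 1,10-phenanthroline (phen, neutral). Ligand charge sum = -2.
With Zn in oxidation state +2, the complex ion is [Zn...].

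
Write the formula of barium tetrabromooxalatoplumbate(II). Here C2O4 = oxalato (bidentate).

Ligands: 4 bromo (Br, -1), 1 oxalato (C2O4, -2). Ligand charge sum = -6.
With Pb in oxidation state +2, the complex ion is [Pb...]^4−.
Charge balance with barium (+2) requires 1 complex ion per 2 barium.

Ba2[PbBr4(C2O4)]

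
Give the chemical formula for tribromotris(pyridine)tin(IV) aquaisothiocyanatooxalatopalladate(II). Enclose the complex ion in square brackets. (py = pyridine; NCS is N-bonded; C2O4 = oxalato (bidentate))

[SnBr3(py)3][Pd(C2O4)(H2O)(NCS)]

Cation [Sn…]: ligand charges -3, Sn(IV) ⇒ ion charge 1+.
Anion [Pd…]: ligand charges -3, Pd(II) ⇒ ion charge 1−.
One 1+ cation balances one 1− anion.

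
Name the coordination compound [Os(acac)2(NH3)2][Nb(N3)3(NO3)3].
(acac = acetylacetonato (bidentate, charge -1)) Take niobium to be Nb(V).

bis(acetylacetonato)diammineosmium(III) triazidotrinitratoniobate(V)

Both ions are complex: the cation is named first with the plain metal name, the anion second with the -ate form; each ion's ligands are alphabetised independently.
Nb is given as +5; the anion's ligand charges sum to -6, so the complex anion is 1−.
A 1:1 salt means the cation carries the equal and opposite charge, 1+.
Cation: ligand charges sum to -2; for the ion to be 1+, Os = +3.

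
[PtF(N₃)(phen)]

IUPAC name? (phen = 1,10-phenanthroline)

There is no counter-ion, so the complex is neutral overall.
Ligand charges: 1×1,10-phenanthroline (neutral), 1×azido (-1 each), 1×fluoro (-1 each); total -2. So Pt + (-2) = 0, giving Pt = +2.
Ligands are named alphabetically: azido before fluoro before phenanthroline.

azidofluoro(1,10-phenanthroline)platinum(II)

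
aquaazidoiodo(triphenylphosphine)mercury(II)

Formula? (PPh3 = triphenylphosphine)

Ligands: 1 aqua (H2O, neutral), 1 iodo (I, -1), 1 azido (N3, -1), 1 triphenylphosphine (PPh3, neutral). Ligand charge sum = -2.
With Hg in oxidation state +2, the complex ion is [Hg...].

[Hg(H2O)I(N3)(PPh3)]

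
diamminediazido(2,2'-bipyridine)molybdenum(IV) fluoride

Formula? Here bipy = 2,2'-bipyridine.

Ligands: 2 ammine (NH3, neutral), 2 azido (N3, -1), 1 2,2'-bipyridine (bipy, neutral). Ligand charge sum = -2.
With Mo in oxidation state +4, the complex ion is [Mo...]^2+.
Charge balance with fluoride (-1) requires 1 complex ion per 2 fluoride.

[Mo(bipy)(N3)2(NH3)2]F2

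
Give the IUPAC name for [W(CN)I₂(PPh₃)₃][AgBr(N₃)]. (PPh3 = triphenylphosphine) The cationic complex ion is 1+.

cyanodiiodotris(triphenylphosphine)tungsten(IV) azidobromoargentate(I)

Both ions are complex: the cation is named first with the plain metal name, the anion second with the -ate form; each ion's ligands are alphabetised independently.
The complex cation is given as 1+; its ligand charges sum to -3, so W = +4.
A 1:1 salt means the anion carries the equal and opposite charge, 1−.
Anion: ligand charges sum to -2; for the ion to be 1−, Ag = +1.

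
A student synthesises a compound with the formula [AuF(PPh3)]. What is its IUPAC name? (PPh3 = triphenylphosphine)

There is no counter-ion, so the complex is neutral overall.
Ligand charges: 1×triphenylphosphine (neutral), 1×fluoro (-1 each); total -1. So Au + (-1) = 0, giving Au = +1.
Ligands are named alphabetically: fluoro before triphenylphosphine.

fluoro(triphenylphosphine)gold(I)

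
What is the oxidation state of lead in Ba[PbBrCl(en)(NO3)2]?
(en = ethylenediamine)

+2

1 barium outside the brackets (+2 each) → the complex ion is 2−.
Ligand charges: 1×Br = -1; 2×NO3 = -2; 1×en neutral; 1×Cl = -1; sum -4.
Pb + (-4) = 2− ⇒ Pb is +2.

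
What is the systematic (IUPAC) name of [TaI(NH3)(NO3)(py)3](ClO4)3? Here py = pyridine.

The 3 perchlorate counter-ions carry a total charge of -3, so each complex ion is 3+.
Ligand charges: 1×iodo (-1 each), 1×nitrato (-1 each), 1×ammine (neutral), 3×pyridine (neutral); total -2. So Ta + (-2) = 3+, giving Ta = +5.
Ligands are named alphabetically: ammine before iodo before nitrato before pyridine.

ammineiodonitratotris(pyridine)tantalum(V) perchlorate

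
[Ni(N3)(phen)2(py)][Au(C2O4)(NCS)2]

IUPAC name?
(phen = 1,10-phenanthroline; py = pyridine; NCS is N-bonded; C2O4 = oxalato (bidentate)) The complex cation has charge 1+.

The complex cation is given as 1+; its ligand charges sum to -1, so Ni = +2.
A 1:1 salt means the anion carries the equal and opposite charge, 1−.
Anion: ligand charges sum to -4; for the ion to be 1−, Au = +3.

azidobis(1,10-phenanthroline)(pyridine)nickel(II) diisothiocyanatooxalatoaurate(III)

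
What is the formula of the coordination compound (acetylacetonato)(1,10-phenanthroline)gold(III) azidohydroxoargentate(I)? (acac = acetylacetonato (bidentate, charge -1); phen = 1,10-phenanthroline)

Cation [Au…]: ligand charges -1, Au(III) ⇒ ion charge 2+.
Anion [Ag…]: ligand charges -2, Ag(I) ⇒ ion charge 1−.
One 2+ cation requires 2 of the 1− anion.

[Au(acac)(phen)][Ag(N3)(OH)]2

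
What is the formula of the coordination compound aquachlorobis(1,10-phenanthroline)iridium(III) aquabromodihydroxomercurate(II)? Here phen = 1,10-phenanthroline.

Cation [Ir…]: ligand charges -1, Ir(III) ⇒ ion charge 2+.
Anion [Hg…]: ligand charges -3, Hg(II) ⇒ ion charge 1−.
One 2+ cation requires 2 of the 1− anion.

[IrCl(H2O)(phen)2][HgBr(H2O)(OH)2]2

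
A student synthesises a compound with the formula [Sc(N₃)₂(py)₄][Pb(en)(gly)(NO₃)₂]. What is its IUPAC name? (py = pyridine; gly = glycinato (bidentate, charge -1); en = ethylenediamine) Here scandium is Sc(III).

diazidotetrakis(pyridine)scandium(III) (ethylenediamine)(glycinato)dinitratoplumbate(II)

Both ions are complex: the cation is named first with the plain metal name, the anion second with the -ate form; each ion's ligands are alphabetised independently.
Sc is given as +3; the cation's ligand charges sum to -2, so the complex cation is 1+.
A 1:1 salt means the anion carries the equal and opposite charge, 1−.
Anion: ligand charges sum to -3; for the ion to be 1−, Pb = +2.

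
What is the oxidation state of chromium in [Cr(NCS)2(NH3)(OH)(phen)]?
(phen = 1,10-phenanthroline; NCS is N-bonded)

No counter-ion: the bracketed complex is neutral.
Ligand charges: 1×NH3 neutral; 1×OH = -1; 1×phen neutral; 2×NCS = -2; sum -3.
Cr + (-3) = 0 ⇒ Cr is +3.

+3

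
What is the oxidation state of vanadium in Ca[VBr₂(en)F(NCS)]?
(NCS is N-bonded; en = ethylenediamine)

+2

1 calcium outside the brackets (+2 each) → the complex ion is 2−.
Ligand charges: 1×NCS = -1; 1×F = -1; 2×Br = -2; 1×en neutral; sum -4.
V + (-4) = 2− ⇒ V is +2.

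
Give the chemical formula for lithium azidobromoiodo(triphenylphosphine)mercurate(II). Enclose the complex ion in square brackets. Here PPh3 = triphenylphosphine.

Li[HgBrI(N3)(PPh3)]

Ligands: 1 bromo (Br, -1), 1 triphenylphosphine (PPh3, neutral), 1 azido (N3, -1), 1 iodo (I, -1). Ligand charge sum = -3.
Charge balance with lithium (+1) requires 1 complex ion per 1 lithium.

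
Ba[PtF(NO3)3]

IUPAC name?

barium fluorotrinitratoplatinate(II)

The 1 barium counter-ion carries a total charge of +2, so each complex ion is 2−.
Ligand charges: 1×fluoro (-1 each), 3×nitrato (-1 each); total -4. So Pt + (-4) = 2−, giving Pt = +2.
The complex ion is anionic, so platinum takes the -ate form platinate(II).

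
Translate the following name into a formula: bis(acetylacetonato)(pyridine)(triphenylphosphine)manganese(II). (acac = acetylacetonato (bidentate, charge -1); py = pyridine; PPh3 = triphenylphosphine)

Ligands: 2 acetylacetonato (acac, -1), 1 pyridine (py, neutral), 1 triphenylphosphine (PPh3, neutral). Ligand charge sum = -2.
With Mn in oxidation state +2, the complex ion is [Mn...].

[Mn(acac)2(PPh3)(py)]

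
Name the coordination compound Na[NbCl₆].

The 1 sodium counter-ion carries a total charge of +1, so each complex ion is 1−.
Ligand charges: 6×chloro (-1 each); total -6. So Nb + (-6) = 1−, giving Nb = +5.
The complex ion is anionic, so niobium takes the -ate form niobate(V).

sodium hexachloroniobate(V)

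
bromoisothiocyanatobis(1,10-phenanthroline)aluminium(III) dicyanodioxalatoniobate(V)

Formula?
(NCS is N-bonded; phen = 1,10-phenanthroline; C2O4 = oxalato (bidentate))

[AlBr(NCS)(phen)2][Nb(C2O4)2(CN)2]

Cation [Al…]: ligand charges -2, Al(III) ⇒ ion charge 1+.
Anion [Nb…]: ligand charges -6, Nb(V) ⇒ ion charge 1−.
One 1+ cation balances one 1− anion.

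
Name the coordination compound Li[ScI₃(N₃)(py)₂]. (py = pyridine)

lithium azidotriiodobis(pyridine)scandate(III)

The 1 lithium counter-ion carries a total charge of +1, so each complex ion is 1−.
Ligand charges: 3×iodo (-1 each), 1×azido (-1 each), 2×pyridine (neutral); total -4. So Sc + (-4) = 1−, giving Sc = +3.
The complex ion is anionic, so scandium takes the -ate form scandate(III).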